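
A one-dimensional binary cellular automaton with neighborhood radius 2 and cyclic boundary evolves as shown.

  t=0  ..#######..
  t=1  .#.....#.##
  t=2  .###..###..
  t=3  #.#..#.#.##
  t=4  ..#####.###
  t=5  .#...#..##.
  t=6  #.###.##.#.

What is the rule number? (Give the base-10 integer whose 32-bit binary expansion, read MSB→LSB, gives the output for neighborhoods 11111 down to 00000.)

  #####|.  b31=0 t=0,i=4
  ####.|#  b30=1 t=0,i=7
  ###.#|.  b29=0 t=3,i=0
  ###..|.  b28=0 t=0,i=8
  ##.##|.  b27=0 t=4,i=7
  ##.#.|.  b26=0 t=1,i=0
  ##..#|.  b25=0 t=2,i=4
  ##...|#  b24=1 t=0,i=9
  #.###|#  b23=1 t=3,i=9
  #.##.|.  b22=0 t=1,i=9
  #.#.#|.  b21=0 t=3,i=7
  #.#..|#  b20=1 t=1,i=1
  #..##|#  b19=1 t=2,i=5
  #..#.|#  b18=1 t=3,i=4
  #...#|#  b17=1 t=2,i=10
  #....|#  b16=1 t=0,i=10
  .####|.  b15=0 t=0,i=3
  .###.|#  b14=1 t=2,i=2
  .##.#|.  b13=0 t=1,i=10
  .##..|#  b12=1 t=5,i=9
  .#.##|#  b11=1 t=1,i=8
  .#.#.|#  b10=1 t=3,i=6
  .#..#|#  b9=1 t=3,i=3
  .#...|#  b8=1 t=1,i=2
  ..###|.  b7=0 t=0,i=2
  ..##.|.  b6=0 t=5,i=8
  ..#.#|#  b5=1 t=1,i=7
  ..#..|.  b4=0 t=5,i=1
  ...##|#  b3=1 t=0,i=1
  ...#.|#  b2=1 t=1,i=6
  ....#|.  b1=0 t=0,i=0
  .....|.  b0=0 t=1,i=4
  bits 01000001100111110101111100101100 = 1100963628

1100963628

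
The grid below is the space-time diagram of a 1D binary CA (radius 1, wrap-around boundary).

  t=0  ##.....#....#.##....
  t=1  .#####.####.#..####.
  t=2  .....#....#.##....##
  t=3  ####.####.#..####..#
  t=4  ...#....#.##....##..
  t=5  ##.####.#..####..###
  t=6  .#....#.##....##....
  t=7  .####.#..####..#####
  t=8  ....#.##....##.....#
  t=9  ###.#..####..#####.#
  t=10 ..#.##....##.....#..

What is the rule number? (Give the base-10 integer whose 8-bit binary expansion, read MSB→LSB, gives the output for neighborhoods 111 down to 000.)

85

  nb ###: next=.  (t=1,i=2, bit7=0)
  nb ##.: next=#  (t=0,i=1, bit6=1)
  nb #.#: next=.  (t=0,i=13, bit5=0)
  nb #..: next=#  (t=0,i=2, bit4=1)
  nb .##: next=.  (t=0,i=0, bit3=0)
  nb .#.: next=#  (t=0,i=7, bit2=1)
  nb ..#: next=.  (t=0,i=6, bit1=0)
  nb ...: next=#  (t=0,i=3, bit0=1)
  bits 01010101 = 85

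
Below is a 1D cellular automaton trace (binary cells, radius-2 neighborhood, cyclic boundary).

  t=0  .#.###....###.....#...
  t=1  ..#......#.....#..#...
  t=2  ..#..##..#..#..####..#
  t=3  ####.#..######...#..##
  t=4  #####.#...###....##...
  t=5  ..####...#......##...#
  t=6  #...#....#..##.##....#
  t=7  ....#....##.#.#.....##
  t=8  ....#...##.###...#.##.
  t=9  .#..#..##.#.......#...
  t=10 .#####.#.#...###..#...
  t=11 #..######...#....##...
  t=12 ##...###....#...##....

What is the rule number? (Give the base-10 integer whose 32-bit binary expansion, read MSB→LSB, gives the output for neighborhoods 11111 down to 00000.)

3961785945

  [31] ##### => #  t=3,i=0
  [30] ####. => #  t=2,i=17
  [29] ###.# => #  t=3,i=3
  [28] ###.. => .  t=0,i=5
  [27] ##.## => #  t=6,i=14
  [26] ##.#. => #  t=3,i=4
  [25] ##..# => .  t=2,i=7
  [24] ##... => .  t=0,i=6
  [23] #.### => .  t=0,i=3
  [22] #.##. => .  t=6,i=15
  [21] #.#.# => #  t=7,i=12
  [20] #.#.. => .  t=3,i=5
  [19] #..## => .  t=2,i=4
  [18] #..#. => #  t=1,i=17
  [17] #...# => .  t=3,i=15
  [16] #.... => .  t=0,i=7
  [15] .#### => .  t=2,i=16
  [14] .###. => .  t=0,i=4
  [13] .##.# => .  t=6,i=13
  [12] .##.. => .  t=2,i=6
  [11] .#.## => #  t=0,i=2
  [10] .#.#. => #  t=7,i=13
  [9] .#..# => #  t=1,i=16
  [8] .#... => .  t=0,i=19
  [7] ..### => .  t=0,i=10
  [6] ..##. => #  t=2,i=5
  [5] ..#.# => .  t=0,i=1
  [4] ..#.. => #  t=0,i=18
  [3] ...## => #  t=0,i=9
  [2] ...#. => .  t=0,i=0
  [1] ....# => .  t=0,i=8
  [0] ..... => #  t=0,i=15
  bits 11101100001001000000111001011001 = 3961785945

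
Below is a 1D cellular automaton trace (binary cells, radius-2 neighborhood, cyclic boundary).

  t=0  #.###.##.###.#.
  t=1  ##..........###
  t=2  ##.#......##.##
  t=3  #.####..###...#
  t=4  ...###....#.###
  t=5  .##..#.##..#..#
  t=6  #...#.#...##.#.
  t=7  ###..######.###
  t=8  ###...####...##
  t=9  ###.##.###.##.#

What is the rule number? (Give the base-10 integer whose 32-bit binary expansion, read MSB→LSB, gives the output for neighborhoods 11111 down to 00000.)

3560410458

  ##### -> #   bit 31 = 1  t=1,i=14
  ####. -> #   bit 30 = 1  t=1,i=0
  ###.# -> .   bit 29 = 0  t=0,i=4
  ###.. -> #   bit 28 = 1  t=1,i=1
  ##.## -> .   bit 27 = 0  t=0,i=5
  ##.#. -> #   bit 26 = 1  t=0,i=12
  ##..# -> .   bit 25 = 0  t=3,i=6
  ##... -> .   bit 24 = 0  t=1,i=2
  #.### -> .   bit 23 = 0  t=0,i=2
  #.##. -> .   bit 22 = 0  t=0,i=6
  #.#.# -> #   bit 21 = 1  t=0,i=0
  #.#.. -> #   bit 20 = 1  t=2,i=3
  #..## -> .   bit 19 = 0  t=3,i=7
  #..#. -> #   bit 18 = 1  t=5,i=4
  #...# -> #   bit 17 = 1  t=3,i=12
  #.... -> #   bit 16 = 1  t=1,i=3
  .#### -> #   bit 15 = 1  t=1,i=13
  .###. -> .   bit 14 = 0  t=0,i=3
  .##.# -> .   bit 13 = 0  t=0,i=7
  .##.. -> .   bit 12 = 0  t=5,i=2
  .#.## -> #   bit 11 = 1  t=0,i=1
  .#.#. -> #   bit 10 = 1  t=0,i=14
  .#..# -> .   bit 9 = 0  t=5,i=12
  .#... -> #   bit 8 = 1  t=2,i=4
  ..### -> .   bit 7 = 0  t=1,i=12
  ..##. -> #   bit 6 = 1  t=2,i=10
  ..#.# -> .   bit 5 = 0  t=4,i=10
  ..#.. -> #   bit 4 = 1  t=5,i=11
  ...## -> #   bit 3 = 1  t=1,i=11
  ...#. -> .   bit 2 = 0  t=4,i=9
  ....# -> #   bit 1 = 1  t=1,i=10
  ..... -> .   bit 0 = 0  t=1,i=4
  bits 11010100001101111000110101011010 = 3560410458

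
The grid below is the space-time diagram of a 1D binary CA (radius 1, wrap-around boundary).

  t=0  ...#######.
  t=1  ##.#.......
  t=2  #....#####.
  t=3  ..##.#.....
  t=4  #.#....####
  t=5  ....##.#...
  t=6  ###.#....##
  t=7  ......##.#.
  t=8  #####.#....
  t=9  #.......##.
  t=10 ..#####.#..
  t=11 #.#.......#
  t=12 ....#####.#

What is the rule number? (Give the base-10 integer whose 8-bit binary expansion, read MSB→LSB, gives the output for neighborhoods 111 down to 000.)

9

  ###|.  b7=0 t=0,i=4
  ##.|.  b6=0 t=0,i=9
  #.#|.  b5=0 t=1,i=2
  #..|.  b4=0 t=0,i=10
  .##|#  b3=1 t=0,i=3
  .#.|.  b2=0 t=1,i=3
  ..#|.  b1=0 t=0,i=2
  ...|#  b0=1 t=0,i=0
  bits 00001001 = 9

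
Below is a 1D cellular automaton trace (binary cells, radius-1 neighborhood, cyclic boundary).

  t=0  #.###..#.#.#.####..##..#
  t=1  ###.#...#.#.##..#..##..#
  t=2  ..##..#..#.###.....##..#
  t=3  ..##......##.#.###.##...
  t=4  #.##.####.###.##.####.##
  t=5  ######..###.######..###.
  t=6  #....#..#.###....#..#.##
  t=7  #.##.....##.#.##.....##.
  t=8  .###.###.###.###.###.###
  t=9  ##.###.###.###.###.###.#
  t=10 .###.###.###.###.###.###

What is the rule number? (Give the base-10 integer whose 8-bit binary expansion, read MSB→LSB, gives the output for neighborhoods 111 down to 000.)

  ###|.  b7=0 t=0,i=3
  ##.|#  b6=1 t=0,i=0
  #.#|#  b5=1 t=0,i=1
  #..|.  b4=0 t=0,i=5
  .##|#  b3=1 t=0,i=2
  .#.|.  b2=0 t=0,i=7
  ..#|.  b1=0 t=0,i=6
  ...|#  b0=1 t=1,i=6
  bits 01101001 = 105

105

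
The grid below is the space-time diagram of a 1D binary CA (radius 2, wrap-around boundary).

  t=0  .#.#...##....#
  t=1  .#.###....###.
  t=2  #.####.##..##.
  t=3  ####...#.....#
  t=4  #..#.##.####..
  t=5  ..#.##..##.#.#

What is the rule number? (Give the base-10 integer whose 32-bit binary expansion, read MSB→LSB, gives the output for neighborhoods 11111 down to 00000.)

351783175

  #####|.  b31=0 t=3,i=1
  ####.|.  b30=0 t=2,i=4
  ###.#|.  b29=0 t=2,i=5
  ###..|#  b28=1 t=1,i=5
  ##.##|.  b27=0 t=2,i=6
  ##.#.|#  b26=1 t=2,i=13
  ##..#|.  b25=0 t=1,i=13
  ##...|.  b24=0 t=0,i=9
  #.###|#  b23=1 t=1,i=3
  #.##.|#  b22=1 t=2,i=7
  #.#.#|#  b21=1 t=0,i=1
  #.#..|#  b20=1 t=0,i=3
  #..##|.  b19=0 t=2,i=10
  #..#.|#  b18=1 t=1,i=0
  #...#|#  b17=1 t=0,i=5
  #....|#  b16=1 t=0,i=10
  .####|#  b15=1 t=2,i=3
  .###.|#  b14=1 t=1,i=4
  .##.#|.  b13=0 t=2,i=12
  .##..|.  b12=0 t=0,i=8
  .#.##|#  b11=1 t=1,i=2
  .#.#.|.  b10=0 t=0,i=0
  .#..#|.  b9=0 t=4,i=1
  .#...|#  b8=1 t=0,i=4
  ..###|.  b7=0 t=1,i=10
  ..##.|.  b6=0 t=0,i=7
  ..#.#|.  b5=0 t=0,i=13
  ..#..|.  b4=0 t=3,i=7
  ...##|.  b3=0 t=0,i=6
  ...#.|#  b2=1 t=0,i=12
  ....#|#  b1=1 t=0,i=11
  .....|#  b0=1 t=3,i=10
  bits 00010100111101111100100100000111 = 351783175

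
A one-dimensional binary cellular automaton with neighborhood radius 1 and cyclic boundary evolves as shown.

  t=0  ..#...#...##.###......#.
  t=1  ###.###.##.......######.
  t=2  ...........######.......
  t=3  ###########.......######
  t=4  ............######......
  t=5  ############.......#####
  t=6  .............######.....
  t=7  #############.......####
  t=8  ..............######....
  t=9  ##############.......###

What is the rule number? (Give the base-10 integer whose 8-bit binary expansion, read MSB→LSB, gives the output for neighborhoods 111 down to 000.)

  ###|.  b7=0 t=0,i=14
  ##.|.  b6=0 t=0,i=11
  #.#|.  b5=0 t=0,i=12
  #..|.  b4=0 t=0,i=3
  .##|.  b3=0 t=0,i=10
  .#.|#  b2=1 t=0,i=2
  ..#|#  b1=1 t=0,i=1
  ...|#  b0=1 t=0,i=0
  bits 00000111 = 7

7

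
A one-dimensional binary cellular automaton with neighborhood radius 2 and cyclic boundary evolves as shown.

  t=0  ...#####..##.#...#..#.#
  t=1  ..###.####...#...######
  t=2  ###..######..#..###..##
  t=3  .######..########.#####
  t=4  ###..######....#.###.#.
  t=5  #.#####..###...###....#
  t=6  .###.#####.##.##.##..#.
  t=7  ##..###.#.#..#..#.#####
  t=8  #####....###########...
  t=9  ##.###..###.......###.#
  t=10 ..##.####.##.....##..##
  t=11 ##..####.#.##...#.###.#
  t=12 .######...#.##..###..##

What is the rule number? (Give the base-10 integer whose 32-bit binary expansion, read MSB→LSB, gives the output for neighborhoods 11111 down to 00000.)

  nb #####: next=.  (t=0,i=5, bit31=0)
  nb ####.: next=#  (t=0,i=6, bit30=1)
  nb ###.#: next=.  (t=1,i=4, bit29=0)
  nb ###..: next=#  (t=0,i=7, bit28=1)
  nb ##.##: next=#  (t=1,i=5, bit27=1)
  nb ##.#.: next=.  (t=0,i=12, bit26=0)
  nb ##..#: next=#  (t=0,i=8, bit25=1)
  nb ##...: next=#  (t=1,i=10, bit24=1)
  nb #.###: next=#  (t=1,i=6, bit23=1)
  nb #.##.: next=.  (t=6,i=11, bit22=0)
  nb #.#.#: next=.  (t=4,i=21, bit21=0)
  nb #.#..: next=#  (t=0,i=13, bit20=1)
  nb #..##: next=#  (t=0,i=9, bit19=1)
  nb #..#.: next=#  (t=0,i=19, bit18=1)
  nb #...#: next=.  (t=0,i=1, bit17=0)
  nb #....: next=.  (t=4,i=12, bit16=0)
  nb .####: next=#  (t=0,i=4, bit15=1)
  nb .###.: next=.  (t=1,i=3, bit14=0)
  nb .##.#: next=.  (t=0,i=11, bit13=0)
  nb .##..: next=#  (t=6,i=18, bit12=1)
  nb .#.##: next=#  (t=4,i=16, bit11=1)
  nb .#.#.: next=#  (t=0,i=21, bit10=1)
  nb .#..#: next=#  (t=0,i=18, bit9=1)
  nb .#...: next=.  (t=0,i=0, bit8=0)
  nb ..###: next=#  (t=0,i=3, bit7=1)
  nb ..##.: next=.  (t=0,i=10, bit6=0)
  nb ..#.#: next=#  (t=0,i=20, bit5=1)
  nb ..#..: next=#  (t=0,i=17, bit4=1)
  nb ...##: next=#  (t=0,i=2, bit3=1)
  nb ...#.: next=.  (t=0,i=16, bit2=0)
  nb ....#: next=.  (t=4,i=13, bit1=0)
  nb .....: next=.  (t=9,i=13, bit0=0)
  bits 01011011100111001001111010111000 = 1536990904

1536990904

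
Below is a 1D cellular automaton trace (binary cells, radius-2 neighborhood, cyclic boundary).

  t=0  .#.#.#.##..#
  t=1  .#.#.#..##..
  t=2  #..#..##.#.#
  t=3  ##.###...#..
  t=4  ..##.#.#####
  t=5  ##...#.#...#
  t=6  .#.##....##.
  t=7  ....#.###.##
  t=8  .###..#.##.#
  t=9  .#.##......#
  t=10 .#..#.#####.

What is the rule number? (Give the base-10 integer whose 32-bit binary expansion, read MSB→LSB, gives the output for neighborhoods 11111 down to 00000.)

  #####|.  b31=0 t=4,i=9
  ####.|.  b30=0 t=4,i=10
  ###.#|#  b29=1 t=7,i=8
  ###..|#  b28=1 t=3,i=5
  ##.##|#  b27=1 t=3,i=2
  ##.#.|.  b26=0 t=2,i=8
  ##..#|#  b25=1 t=0,i=9
  ##...|.  b24=0 t=1,i=10
  #.###|#  b23=1 t=3,i=3
  #.##.|.  b22=0 t=0,i=7
  #.#.#|#  b21=1 t=0,i=1
  #.#..|.  b20=0 t=1,i=5
  #..##|#  b19=1 t=1,i=7
  #..#.|.  b18=0 t=0,i=10
  #...#|#  b17=1 t=1,i=11
  #....|#  b16=1 t=6,i=6
  .####|.  b15=0 t=4,i=8
  .###.|.  b14=0 t=3,i=4
  .##.#|.  b13=0 t=2,i=7
  .##..|#  b12=1 t=0,i=8
  .#.##|.  b11=0 t=0,i=6
  .#.#.|.  b10=0 t=0,i=0
  .#..#|#  b9=1 t=1,i=6
  .#...|.  b8=0 t=5,i=8
  ..###|.  b7=0 t=5,i=11
  ..##.|.  b6=0 t=1,i=8
  ..#.#|.  b5=0 t=0,i=11
  ..#..|#  b4=1 t=2,i=3
  ...##|#  b3=1 t=5,i=10
  ...#.|#  b2=1 t=1,i=0
  ....#|#  b1=1 t=6,i=7
  .....|#  b0=1 t=9,i=7
  bits 00111010101010110001001000011111 = 984289823

984289823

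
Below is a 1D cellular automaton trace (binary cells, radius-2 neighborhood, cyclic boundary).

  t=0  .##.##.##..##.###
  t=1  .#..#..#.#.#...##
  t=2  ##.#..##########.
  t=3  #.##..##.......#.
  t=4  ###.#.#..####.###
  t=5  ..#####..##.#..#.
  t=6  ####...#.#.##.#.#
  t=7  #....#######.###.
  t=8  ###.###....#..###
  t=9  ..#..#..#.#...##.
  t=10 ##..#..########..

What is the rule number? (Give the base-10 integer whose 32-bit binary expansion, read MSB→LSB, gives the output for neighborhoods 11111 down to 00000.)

  #####|.  b31=0 t=2,i=8
  ####.|.  b30=0 t=2,i=14
  ###.#|#  b29=1 t=0,i=16
  ###..|.  b28=0 t=5,i=6
  ##.##|.  b27=0 t=0,i=0
  ##.#.|#  b26=1 t=1,i=0
  ##..#|#  b25=1 t=0,i=9
  ##...|.  b24=0 t=3,i=8
  #.###|.  b23=0 t=0,i=14
  #.##.|#  b22=1 t=0,i=1
  #.#.#|#  b21=1 t=1,i=9
  #.#..|#  b20=1 t=1,i=1
  #..##|.  b19=0 t=0,i=10
  #..#.|#  b18=1 t=1,i=3
  #...#|#  b17=1 t=1,i=13
  #....|#  b16=1 t=3,i=9
  .####|#  b15=1 t=2,i=7
  .###.|#  b14=1 t=0,i=15
  .##.#|.  b13=0 t=0,i=2
  .##..|.  b12=0 t=0,i=8
  .#.##|#  b11=1 t=3,i=1
  .#.#.|#  b10=1 t=1,i=8
  .#..#|.  b9=0 t=1,i=2
  .#...|#  b8=1 t=1,i=12
  ..###|#  b7=1 t=2,i=6
  ..##.|#  b6=1 t=0,i=11
  ..#.#|#  b5=1 t=1,i=7
  ..#..|.  b4=0 t=1,i=4
  ...##|#  b3=1 t=1,i=14
  ...#.|#  b2=1 t=3,i=14
  ....#|.  b1=0 t=3,i=13
  .....|#  b0=1 t=3,i=10
  bits 00100110011101111100110111101101 = 645385709

645385709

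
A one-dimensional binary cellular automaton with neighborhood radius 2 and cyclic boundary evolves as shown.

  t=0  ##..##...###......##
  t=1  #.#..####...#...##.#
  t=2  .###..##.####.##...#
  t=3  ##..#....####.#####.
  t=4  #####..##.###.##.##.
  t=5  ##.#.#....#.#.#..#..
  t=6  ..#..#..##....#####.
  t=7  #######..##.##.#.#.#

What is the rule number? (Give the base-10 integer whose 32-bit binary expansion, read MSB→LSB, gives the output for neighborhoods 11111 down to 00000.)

  ##### -> .   bit 31 = 0  t=3,i=16
  ####. -> #   bit 30 = 1  t=0,i=0
  ###.# -> #   bit 29 = 1  t=2,i=12
  ###.. -> .   bit 28 = 0  t=0,i=1
  ##.## -> .   bit 27 = 0  t=1,i=18
  ##.#. -> #   bit 26 = 1  t=1,i=1
  ##..# -> #   bit 25 = 1  t=0,i=2
  ##... -> #   bit 24 = 1  t=0,i=6
  #.### -> #   bit 23 = 1  t=2,i=1
  #.##. -> #   bit 22 = 1  t=1,i=19
  #.#.# -> .   bit 21 = 0  t=5,i=3
  #.#.. -> #   bit 20 = 1  t=1,i=2
  #..## -> .   bit 19 = 0  t=0,i=3
  #..#. -> #   bit 18 = 1  t=3,i=3
  #...# -> #   bit 17 = 1  t=0,i=7
  #.... -> .   bit 16 = 0  t=0,i=13
  .#### -> #   bit 15 = 1  t=0,i=19
  .###. -> .   bit 14 = 0  t=0,i=10
  .##.# -> .   bit 13 = 0  t=1,i=0
  .##.. -> #   bit 12 = 1  t=0,i=5
  .#.## -> #   bit 11 = 1  t=2,i=0
  .#.#. -> .   bit 10 = 0  t=5,i=4
  .#..# -> #   bit 9 = 1  t=1,i=3
  .#... -> .   bit 8 = 0  t=1,i=13
  ..### -> .   bit 7 = 0  t=0,i=9
  ..##. -> .   bit 6 = 0  t=0,i=4
  ..#.# -> .   bit 5 = 0  t=2,i=19
  ..#.. -> #   bit 4 = 1  t=1,i=12
  ...## -> #   bit 3 = 1  t=0,i=8
  ...#. -> #   bit 2 = 1  t=1,i=11
  ....# -> #   bit 1 = 1  t=0,i=16
  ..... -> .   bit 0 = 0  t=0,i=14
  bits 01100111110101101001101000011110 = 1742117406

1742117406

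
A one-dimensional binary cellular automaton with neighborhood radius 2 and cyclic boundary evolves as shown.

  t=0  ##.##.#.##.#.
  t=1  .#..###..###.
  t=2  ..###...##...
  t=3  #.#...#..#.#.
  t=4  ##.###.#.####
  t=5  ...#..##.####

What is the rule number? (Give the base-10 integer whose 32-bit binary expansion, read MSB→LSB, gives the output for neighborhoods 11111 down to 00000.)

2225846182

  [31] ##### => #  t=4,i=11
  [30] ####. => .  t=4,i=0
  [29] ###.# => .  t=4,i=1
  [28] ###.. => .  t=1,i=6
  [27] ##.## => .  t=0,i=2
  [26] ##.#. => #  t=0,i=5
  [25] ##..# => .  t=1,i=7
  [24] ##... => .  t=2,i=5
  [23] #.### => #  t=4,i=3
  [22] #.##. => .  t=0,i=0
  [21] #.#.# => #  t=0,i=6
  [20] #.#.. => .  t=3,i=2
  [19] #..## => #  t=1,i=3
  [18] #..#. => .  t=1,i=0
  [17] #...# => #  t=2,i=6
  [16] #.... => #  t=2,i=11
  [15] .#### => #  t=4,i=10
  [14] .###. => .  t=1,i=5
  [13] .##.# => #  t=0,i=1
  [12] .##.. => #  t=2,i=9
  [11] .#.## => .  t=0,i=7
  [10] .#.#. => #  t=3,i=1
  [9] .#..# => #  t=1,i=2
  [8] .#... => #  t=3,i=3
  [7] ..### => #  t=1,i=4
  [6] ..##. => .  t=2,i=8
  [5] ..#.# => #  t=3,i=9
  [4] ..#.. => .  t=1,i=1
  [3] ...## => .  t=2,i=1
  [2] ...#. => #  t=3,i=5
  [1] ....# => #  t=2,i=0
  [0] ..... => .  t=2,i=12
  bits 10000100101010111011011110100110 = 2225846182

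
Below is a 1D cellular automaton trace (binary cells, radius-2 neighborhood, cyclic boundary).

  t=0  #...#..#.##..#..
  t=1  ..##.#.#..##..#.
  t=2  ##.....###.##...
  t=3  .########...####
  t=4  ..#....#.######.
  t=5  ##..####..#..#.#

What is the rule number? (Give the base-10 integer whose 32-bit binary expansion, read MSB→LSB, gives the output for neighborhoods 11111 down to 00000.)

  ##### -> .   bit 31 = 0  t=3,i=3
  ####. -> #   bit 30 = 1  t=3,i=7
  ###.# -> .   bit 29 = 0  t=2,i=9
  ###.. -> .   bit 28 = 0  t=3,i=8
  ##.## -> .   bit 27 = 0  t=2,i=10
  ##.#. -> .   bit 26 = 0  t=1,i=4
  ##..# -> #   bit 25 = 1  t=0,i=11
  ##... -> #   bit 24 = 1  t=2,i=2
  #.### -> .   bit 23 = 0  t=3,i=1
  #.##. -> .   bit 22 = 0  t=0,i=9
  #.#.# -> .   bit 21 = 0  t=1,i=5
  #.#.. -> #   bit 20 = 1  t=1,i=7
  #..## -> #   bit 19 = 1  t=1,i=9
  #..#. -> .   bit 18 = 0  t=0,i=6
  #...# -> #   bit 17 = 1  t=0,i=2
  #.... -> #   bit 16 = 1  t=2,i=3
  .#### -> #   bit 15 = 1  t=3,i=2
  .###. -> #   bit 14 = 1  t=2,i=8
  .##.# -> .   bit 13 = 0  t=1,i=3
  .##.. -> #   bit 12 = 1  t=0,i=10
  .#.## -> .   bit 11 = 0  t=0,i=8
  .#.#. -> .   bit 10 = 0  t=1,i=6
  .#..# -> #   bit 9 = 1  t=0,i=5
  .#... -> .   bit 8 = 0  t=0,i=1
  ..### -> #   bit 7 = 1  t=2,i=7
  ..##. -> .   bit 6 = 0  t=1,i=2
  ..#.# -> #   bit 5 = 1  t=0,i=7
  ..#.. -> .   bit 4 = 0  t=0,i=0
  ...## -> #   bit 3 = 1  t=1,i=1
  ...#. -> #   bit 2 = 1  t=0,i=3
  ....# -> #   bit 1 = 1  t=2,i=5
  ..... -> #   bit 0 = 1  t=2,i=4
  bits 01000011000110111101001010101111 = 1125896879

1125896879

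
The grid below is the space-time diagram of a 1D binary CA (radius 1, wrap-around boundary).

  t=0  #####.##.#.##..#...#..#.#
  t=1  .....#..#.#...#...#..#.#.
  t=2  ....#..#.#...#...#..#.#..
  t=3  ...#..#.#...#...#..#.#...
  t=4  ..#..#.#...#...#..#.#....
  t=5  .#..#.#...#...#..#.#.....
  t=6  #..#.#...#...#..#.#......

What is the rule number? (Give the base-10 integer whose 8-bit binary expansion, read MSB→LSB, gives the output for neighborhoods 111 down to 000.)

34

  [7] ### => .  t=0,i=0
  [6] ##. => .  t=0,i=4
  [5] #.# => #  t=0,i=5
  [4] #.. => .  t=0,i=13
  [3] .## => .  t=0,i=6
  [2] .#. => .  t=0,i=9
  [1] ..# => #  t=0,i=14
  [0] ... => .  t=0,i=17
  bits 00100010 = 34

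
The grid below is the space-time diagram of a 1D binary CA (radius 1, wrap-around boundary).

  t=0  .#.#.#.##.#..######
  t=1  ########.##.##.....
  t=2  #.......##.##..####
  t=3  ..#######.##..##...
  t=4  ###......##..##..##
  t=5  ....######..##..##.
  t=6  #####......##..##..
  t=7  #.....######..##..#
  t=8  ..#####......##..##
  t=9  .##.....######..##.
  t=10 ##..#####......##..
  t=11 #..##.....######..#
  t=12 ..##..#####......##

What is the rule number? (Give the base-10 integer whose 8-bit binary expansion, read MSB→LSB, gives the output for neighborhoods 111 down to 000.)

  ###|.  b7=0 t=0,i=14
  ##.|.  b6=0 t=0,i=8
  #.#|#  b5=1 t=0,i=0
  #..|.  b4=0 t=0,i=11
  .##|#  b3=1 t=0,i=7
  .#.|#  b2=1 t=0,i=1
  ..#|#  b1=1 t=0,i=12
  ...|#  b0=1 t=1,i=15
  bits 00101111 = 47

47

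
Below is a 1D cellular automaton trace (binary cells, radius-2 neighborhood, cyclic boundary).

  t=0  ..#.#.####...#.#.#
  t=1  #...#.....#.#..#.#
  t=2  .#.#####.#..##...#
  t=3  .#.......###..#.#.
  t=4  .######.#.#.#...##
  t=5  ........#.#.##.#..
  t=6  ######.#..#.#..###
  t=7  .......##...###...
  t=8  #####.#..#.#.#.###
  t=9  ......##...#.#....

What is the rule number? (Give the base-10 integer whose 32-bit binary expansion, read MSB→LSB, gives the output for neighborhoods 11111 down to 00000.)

58278685

  nb #####: next=.  (t=2,i=5, bit31=0)
  nb ####.: next=.  (t=0,i=8, bit30=0)
  nb ###.#: next=.  (t=2,i=7, bit29=0)
  nb ###..: next=.  (t=0,i=9, bit28=0)
  nb ##.##: next=.  (t=4,i=0, bit27=0)
  nb ##.#.: next=.  (t=2,i=8, bit26=0)
  nb ##..#: next=#  (t=3,i=12, bit25=1)
  nb ##...: next=#  (t=0,i=10, bit24=1)
  nb #.###: next=.  (t=0,i=6, bit23=0)
  nb #.##.: next=#  (t=1,i=17, bit22=1)
  nb #.#.#: next=#  (t=0,i=4, bit21=1)
  nb #.#..: next=#  (t=0,i=17, bit20=1)
  nb #..##: next=#  (t=2,i=11, bit19=1)
  nb #..#.: next=.  (t=0,i=1, bit18=0)
  nb #...#: next=.  (t=0,i=11, bit17=0)
  nb #....: next=#  (t=1,i=6, bit16=1)
  nb .####: next=.  (t=0,i=7, bit15=0)
  nb .###.: next=#  (t=3,i=10, bit14=1)
  nb .##.#: next=.  (t=4,i=17, bit13=0)
  nb .##..: next=.  (t=1,i=0, bit12=0)
  nb .#.##: next=.  (t=0,i=5, bit11=0)
  nb .#.#.: next=.  (t=0,i=3, bit10=0)
  nb .#..#: next=#  (t=0,i=0, bit9=1)
  nb .#...: next=#  (t=1,i=5, bit8=1)
  nb ..###: next=.  (t=3,i=9, bit7=0)
  nb ..##.: next=.  (t=2,i=12, bit6=0)
  nb ..#.#: next=.  (t=0,i=2, bit5=0)
  nb ..#..: next=#  (t=1,i=4, bit4=1)
  nb ...##: next=#  (t=3,i=8, bit3=1)
  nb ...#.: next=#  (t=0,i=12, bit2=1)
  nb ....#: next=.  (t=1,i=8, bit1=0)
  nb .....: next=#  (t=1,i=7, bit0=1)
  bits 00000011011110010100001100011101 = 58278685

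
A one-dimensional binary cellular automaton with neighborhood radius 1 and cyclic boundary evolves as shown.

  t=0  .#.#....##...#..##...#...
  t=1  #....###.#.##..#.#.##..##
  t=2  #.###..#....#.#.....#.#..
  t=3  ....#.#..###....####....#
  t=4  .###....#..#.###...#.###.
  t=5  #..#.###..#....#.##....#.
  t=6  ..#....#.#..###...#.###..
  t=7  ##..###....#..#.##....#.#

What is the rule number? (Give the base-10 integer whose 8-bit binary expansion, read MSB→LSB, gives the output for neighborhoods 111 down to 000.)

67

  ###|.  b7=0 t=1,i=6
  ##.|#  b6=1 t=0,i=9
  #.#|.  b5=0 t=0,i=2
  #..|.  b4=0 t=0,i=4
  .##|.  b3=0 t=0,i=8
  .#.|.  b2=0 t=0,i=1
  ..#|#  b1=1 t=0,i=0
  ...|#  b0=1 t=0,i=5
  bits 01000011 = 67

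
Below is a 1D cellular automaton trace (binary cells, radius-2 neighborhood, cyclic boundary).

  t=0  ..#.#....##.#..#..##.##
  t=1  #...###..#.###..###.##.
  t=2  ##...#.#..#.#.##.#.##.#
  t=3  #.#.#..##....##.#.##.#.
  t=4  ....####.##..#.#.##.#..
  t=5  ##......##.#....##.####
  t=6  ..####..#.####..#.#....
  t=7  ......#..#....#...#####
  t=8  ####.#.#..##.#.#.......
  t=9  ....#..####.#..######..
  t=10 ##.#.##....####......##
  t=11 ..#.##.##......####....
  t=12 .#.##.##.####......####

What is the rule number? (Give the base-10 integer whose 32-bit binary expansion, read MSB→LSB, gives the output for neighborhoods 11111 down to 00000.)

257510213

  ##### -> .   bit 31 = 0  t=5,i=21
  ####. -> .   bit 30 = 0  t=4,i=6
  ###.# -> .   bit 29 = 0  t=1,i=18
  ###.. -> .   bit 28 = 0  t=1,i=6
  ##.## -> #   bit 27 = 1  t=0,i=20
  ##.#. -> #   bit 26 = 1  t=0,i=11
  ##..# -> #   bit 25 = 1  t=0,i=0
  ##... -> #   bit 24 = 1  t=2,i=2
  #.### -> .   bit 23 = 0  t=1,i=11
  #.##. -> #   bit 22 = 1  t=0,i=21
  #.#.# -> .   bit 21 = 0  t=2,i=12
  #.#.. -> #   bit 20 = 1  t=0,i=4
  #..## -> #   bit 19 = 1  t=0,i=17
  #..#. -> .   bit 18 = 0  t=0,i=1
  #...# -> .   bit 17 = 0  t=1,i=2
  #.... -> #   bit 16 = 1  t=0,i=6
  .#### -> .   bit 15 = 0  t=4,i=5
  .###. -> #   bit 14 = 1  t=1,i=5
  .##.# -> .   bit 13 = 0  t=0,i=10
  .##.. -> .   bit 12 = 0  t=0,i=22
  .#.## -> #   bit 11 = 1  t=1,i=10
  .#.#. -> .   bit 10 = 0  t=0,i=3
  .#..# -> #   bit 9 = 1  t=0,i=13
  .#... -> #   bit 8 = 1  t=0,i=5
  ..### -> .   bit 7 = 0  t=1,i=4
  ..##. -> #   bit 6 = 1  t=0,i=9
  ..#.# -> .   bit 5 = 0  t=0,i=2
  ..#.. -> .   bit 4 = 0  t=0,i=15
  ...## -> .   bit 3 = 0  t=0,i=8
  ...#. -> #   bit 2 = 1  t=2,i=4
  ....# -> .   bit 1 = 0  t=0,i=7
  ..... -> #   bit 0 = 1  t=4,i=0
  bits 00001111010110010100101101000101 = 257510213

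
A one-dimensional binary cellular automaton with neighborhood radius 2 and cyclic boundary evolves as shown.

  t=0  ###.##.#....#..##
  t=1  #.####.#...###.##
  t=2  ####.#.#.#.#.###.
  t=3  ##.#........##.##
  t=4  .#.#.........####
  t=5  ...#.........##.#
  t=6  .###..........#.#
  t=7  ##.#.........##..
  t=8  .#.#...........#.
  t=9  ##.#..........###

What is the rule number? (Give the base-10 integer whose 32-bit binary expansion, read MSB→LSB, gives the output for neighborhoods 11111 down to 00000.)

  [31] ##### => #  t=0,i=0
  [30] ####. => .  t=0,i=1
  [29] ###.# => #  t=0,i=2
  [28] ###.. => #  t=6,i=3
  [27] ##.## => #  t=0,i=3
  [26] ##.#. => .  t=0,i=6
  [25] ##..# => #  t=7,i=15
  [24] ##... => .  t=6,i=4
  [23] #.### => #  t=1,i=2
  [22] #.##. => #  t=0,i=4
  [21] #.#.# => .  t=2,i=5
  [20] #.#.. => #  t=0,i=7
  [19] #..## => .  t=0,i=14
  [18] #..#. => #  t=8,i=0
  [17] #...# => #  t=1,i=9
  [16] #.... => .  t=0,i=9
  [15] .#### => #  t=0,i=16
  [14] .###. => .  t=1,i=12
  [13] .##.# => #  t=0,i=5
  [12] .##.. => .  t=7,i=14
  [11] .#.## => #  t=2,i=12
  [10] .#.#. => .  t=2,i=6
  [9] .#..# => #  t=0,i=13
  [8] .#... => .  t=0,i=8
  [7] ..### => #  t=0,i=15
  [6] ..##. => .  t=3,i=12
  [5] ..#.# => #  t=6,i=14
  [4] ..#.. => #  t=0,i=12
  [3] ...## => .  t=1,i=10
  [2] ...#. => #  t=0,i=11
  [1] ....# => .  t=0,i=10
  [0] ..... => .  t=3,i=6
  bits 10111010110101101010101010110100 = 3134630580

3134630580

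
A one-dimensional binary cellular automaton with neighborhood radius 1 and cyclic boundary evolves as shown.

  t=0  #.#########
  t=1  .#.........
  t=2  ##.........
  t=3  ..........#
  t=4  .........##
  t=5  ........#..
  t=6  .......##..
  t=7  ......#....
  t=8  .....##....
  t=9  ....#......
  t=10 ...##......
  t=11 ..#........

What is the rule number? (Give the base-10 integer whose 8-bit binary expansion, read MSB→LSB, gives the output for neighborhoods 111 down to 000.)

  ###|.  b7=0 t=0,i=3
  ##.|.  b6=0 t=0,i=0
  #.#|#  b5=1 t=0,i=1
  #..|.  b4=0 t=1,i=2
  .##|.  b3=0 t=0,i=2
  .#.|#  b2=1 t=1,i=1
  ..#|#  b1=1 t=1,i=0
  ...|.  b0=0 t=1,i=3
  bits 00100110 = 38

38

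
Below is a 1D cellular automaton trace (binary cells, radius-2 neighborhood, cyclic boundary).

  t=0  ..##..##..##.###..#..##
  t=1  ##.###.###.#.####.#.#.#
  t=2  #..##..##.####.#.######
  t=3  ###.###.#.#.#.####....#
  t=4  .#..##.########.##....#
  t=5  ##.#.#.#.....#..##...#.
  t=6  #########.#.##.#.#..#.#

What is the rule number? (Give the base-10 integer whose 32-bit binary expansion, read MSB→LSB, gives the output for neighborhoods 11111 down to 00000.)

  #####|.  b31=0 t=2,i=19
  ####.|#  b30=1 t=1,i=15
  ###.#|.  b29=0 t=1,i=1
  ###..|#  b28=1 t=0,i=15
  ##.##|.  b27=0 t=0,i=12
  ##.#.|#  b26=1 t=1,i=10
  ##..#|#  b25=1 t=0,i=0
  ##...|.  b24=0 t=3,i=18
  #.###|#  b23=1 t=0,i=13
  #.##.|#  b22=1 t=4,i=16
  #.#.#|#  b21=1 t=1,i=11
  #.#..|#  b20=1 t=4,i=1
  #..##|#  b19=1 t=0,i=1
  #..#.|.  b18=0 t=0,i=17
  #...#|.  b17=0 t=5,i=19
  #....|.  b16=0 t=3,i=19
  .####|.  b15=0 t=1,i=14
  .###.|#  b14=1 t=0,i=14
  .##.#|#  b13=1 t=0,i=11
  .##..|#  b12=1 t=0,i=3
  .#.##|#  b11=1 t=1,i=12
  .#.#.|#  b10=1 t=1,i=19
  .#..#|.  b9=0 t=0,i=19
  .#...|#  b8=1 t=5,i=8
  ..###|#  b7=1 t=3,i=22
  ..##.|.  b6=0 t=0,i=2
  ..#.#|.  b5=0 t=4,i=22
  ..#..|#  b4=1 t=0,i=18
  ...##|.  b3=0 t=3,i=21
  ...#.|#  b2=1 t=4,i=21
  ....#|.  b1=0 t=3,i=20
  .....|#  b0=1 t=5,i=10
  bits 01010110111110000111110110010101 = 1459125653

1459125653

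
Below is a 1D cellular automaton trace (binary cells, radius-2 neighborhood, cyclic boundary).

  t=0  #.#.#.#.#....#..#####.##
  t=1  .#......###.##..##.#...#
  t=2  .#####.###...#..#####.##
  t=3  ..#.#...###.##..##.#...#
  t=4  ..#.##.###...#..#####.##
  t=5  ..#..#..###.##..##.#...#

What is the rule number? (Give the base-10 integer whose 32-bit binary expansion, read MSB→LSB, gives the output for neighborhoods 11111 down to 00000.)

1427239421

  nb #####: next=.  (t=0,i=18, bit31=0)
  nb ####.: next=#  (t=0,i=19, bit30=1)
  nb ###.#: next=.  (t=0,i=0, bit29=0)
  nb ###..: next=#  (t=2,i=9, bit28=1)
  nb ##.##: next=.  (t=0,i=21, bit27=0)
  nb ##.#.: next=#  (t=0,i=1, bit26=1)
  nb ##..#: next=.  (t=1,i=14, bit25=0)
  nb ##...: next=#  (t=2,i=10, bit24=1)
  nb #.###: next=.  (t=0,i=22, bit23=0)
  nb #.##.: next=.  (t=1,i=12, bit22=0)
  nb #.#.#: next=.  (t=0,i=2, bit21=0)
  nb #.#..: next=#  (t=0,i=8, bit20=1)
  nb #..##: next=.  (t=0,i=15, bit19=0)
  nb #..#.: next=.  (t=3,i=1, bit18=0)
  nb #...#: next=.  (t=1,i=21, bit17=0)
  nb #....: next=#  (t=0,i=10, bit16=1)
  nb .####: next=#  (t=0,i=17, bit15=1)
  nb .###.: next=#  (t=0,i=23, bit14=1)
  nb .##.#: next=#  (t=1,i=17, bit13=1)
  nb .##..: next=#  (t=1,i=13, bit12=1)
  nb .#.##: next=.  (t=4,i=3, bit11=0)
  nb .#.#.: next=.  (t=0,i=3, bit10=0)
  nb .#..#: next=.  (t=0,i=14, bit9=0)
  nb .#...: next=#  (t=0,i=9, bit8=1)
  nb ..###: next=#  (t=0,i=16, bit7=1)
  nb ..##.: next=#  (t=1,i=16, bit6=1)
  nb ..#.#: next=#  (t=1,i=23, bit5=1)
  nb ..#..: next=#  (t=0,i=13, bit4=1)
  nb ...##: next=#  (t=1,i=7, bit3=1)
  nb ...#.: next=#  (t=0,i=12, bit2=1)
  nb ....#: next=.  (t=0,i=11, bit1=0)
  nb .....: next=#  (t=1,i=4, bit0=1)
  bits 01010101000100011111000111111101 = 1427239421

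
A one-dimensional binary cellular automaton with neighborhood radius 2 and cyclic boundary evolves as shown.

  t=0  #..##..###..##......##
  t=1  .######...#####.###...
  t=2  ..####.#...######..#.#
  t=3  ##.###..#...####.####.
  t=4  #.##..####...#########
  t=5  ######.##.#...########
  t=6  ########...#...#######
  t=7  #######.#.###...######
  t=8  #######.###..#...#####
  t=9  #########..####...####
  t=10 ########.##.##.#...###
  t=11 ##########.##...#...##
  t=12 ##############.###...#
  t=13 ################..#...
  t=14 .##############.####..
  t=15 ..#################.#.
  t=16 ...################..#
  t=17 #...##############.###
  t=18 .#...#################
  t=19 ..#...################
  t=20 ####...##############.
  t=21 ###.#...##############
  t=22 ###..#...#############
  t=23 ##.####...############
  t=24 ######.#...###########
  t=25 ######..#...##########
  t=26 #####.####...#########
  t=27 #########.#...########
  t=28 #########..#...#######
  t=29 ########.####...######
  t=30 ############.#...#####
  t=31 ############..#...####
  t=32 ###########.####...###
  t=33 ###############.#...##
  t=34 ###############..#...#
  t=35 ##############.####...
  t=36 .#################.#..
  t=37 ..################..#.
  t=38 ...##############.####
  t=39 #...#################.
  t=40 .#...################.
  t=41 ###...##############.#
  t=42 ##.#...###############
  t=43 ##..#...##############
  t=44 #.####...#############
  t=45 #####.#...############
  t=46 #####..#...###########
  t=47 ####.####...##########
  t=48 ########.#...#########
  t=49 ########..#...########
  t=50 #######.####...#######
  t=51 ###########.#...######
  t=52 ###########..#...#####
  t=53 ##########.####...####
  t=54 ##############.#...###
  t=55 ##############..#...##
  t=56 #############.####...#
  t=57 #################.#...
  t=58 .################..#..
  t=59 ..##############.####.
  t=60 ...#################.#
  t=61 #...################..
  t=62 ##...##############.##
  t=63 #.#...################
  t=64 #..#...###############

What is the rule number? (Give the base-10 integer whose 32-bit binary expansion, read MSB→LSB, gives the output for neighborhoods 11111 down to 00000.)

3958153079

  nb #####: next=#  (t=1,i=3, bit31=1)
  nb ####.: next=#  (t=1,i=5, bit30=1)
  nb ###.#: next=#  (t=1,i=14, bit29=1)
  nb ###..: next=.  (t=0,i=0, bit28=0)
  nb ##.##: next=#  (t=1,i=15, bit27=1)
  nb ##.#.: next=.  (t=2,i=6, bit26=0)
  nb ##..#: next=#  (t=0,i=1, bit25=1)
  nb ##...: next=#  (t=0,i=14, bit24=1)
  nb #.###: next=#  (t=1,i=16, bit23=1)
  nb #.##.: next=#  (t=3,i=0, bit22=1)
  nb #.#.#: next=#  (t=7,i=8, bit21=1)
  nb #.#..: next=.  (t=2,i=7, bit20=0)
  nb #..##: next=#  (t=0,i=2, bit19=1)
  nb #..#.: next=#  (t=2,i=18, bit18=1)
  nb #...#: next=.  (t=1,i=8, bit17=0)
  nb #....: next=.  (t=0,i=15, bit16=0)
  nb .####: next=#  (t=1,i=2, bit15=1)
  nb .###.: next=.  (t=0,i=8, bit14=0)
  nb .##.#: next=.  (t=3,i=1, bit13=0)
  nb .##..: next=#  (t=0,i=4, bit12=1)
  nb .#.##: next=#  (t=7,i=9, bit11=1)
  nb .#.#.: next=#  (t=2,i=20, bit10=1)
  nb .#..#: next=#  (t=2,i=0, bit9=1)
  nb .#...: next=#  (t=2,i=8, bit8=1)
  nb ..###: next=.  (t=0,i=7, bit7=0)
  nb ..##.: next=#  (t=0,i=3, bit6=1)
  nb ..#.#: next=#  (t=2,i=19, bit5=1)
  nb ..#..: next=#  (t=3,i=8, bit4=1)
  nb ...##: next=.  (t=0,i=19, bit3=0)
  nb ...#.: next=#  (t=6,i=10, bit2=1)
  nb ....#: next=#  (t=0,i=18, bit1=1)
  nb .....: next=#  (t=0,i=16, bit0=1)
  bits 11101011111011001001111101110111 = 3958153079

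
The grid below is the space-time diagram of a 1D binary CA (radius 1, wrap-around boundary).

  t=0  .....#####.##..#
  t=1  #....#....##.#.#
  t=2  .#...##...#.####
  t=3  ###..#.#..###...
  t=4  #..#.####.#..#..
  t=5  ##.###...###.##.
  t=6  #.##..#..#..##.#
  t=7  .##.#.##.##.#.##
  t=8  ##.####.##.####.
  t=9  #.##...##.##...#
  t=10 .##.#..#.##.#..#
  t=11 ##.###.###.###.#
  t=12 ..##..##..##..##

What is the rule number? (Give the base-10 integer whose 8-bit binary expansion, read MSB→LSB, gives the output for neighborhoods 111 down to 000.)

60

  [7] ### => .  t=0,i=6
  [6] ##. => .  t=0,i=9
  [5] #.# => #  t=0,i=10
  [4] #.. => #  t=0,i=0
  [3] .## => #  t=0,i=5
  [2] .#. => #  t=0,i=15
  [1] ..# => .  t=0,i=4
  [0] ... => .  t=0,i=1
  bits 00111100 = 60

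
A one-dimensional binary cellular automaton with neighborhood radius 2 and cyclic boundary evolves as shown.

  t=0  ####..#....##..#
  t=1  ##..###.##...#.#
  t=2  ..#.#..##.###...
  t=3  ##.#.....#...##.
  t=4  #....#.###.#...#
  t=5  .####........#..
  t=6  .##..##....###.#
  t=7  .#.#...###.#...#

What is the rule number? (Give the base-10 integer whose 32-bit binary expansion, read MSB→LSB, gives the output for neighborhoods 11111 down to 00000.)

2338817174

  [31] ##### => #  t=0,i=1
  [30] ####. => .  t=0,i=2
  [29] ###.# => .  t=1,i=6
  [28] ###.. => .  t=0,i=3
  [27] ##.## => #  t=1,i=7
  [26] ##.#. => .  t=3,i=2
  [25] ##..# => #  t=0,i=4
  [24] ##... => #  t=1,i=10
  [23] #.### => .  t=1,i=15
  [22] #.##. => #  t=1,i=8
  [21] #.#.# => #  t=6,i=15
  [20] #.#.. => .  t=2,i=4
  [19] #..## => .  t=0,i=14
  [18] #..#. => #  t=0,i=5
  [17] #...# => #  t=1,i=11
  [16] #.... => #  t=0,i=8
  [15] .#### => #  t=0,i=0
  [14] .###. => .  t=1,i=0
  [13] .##.# => .  t=2,i=8
  [12] .##.. => .  t=0,i=12
  [11] .#.## => .  t=1,i=14
  [10] .#.#. => #  t=2,i=3
  [9] .#..# => .  t=2,i=5
  [8] .#... => .  t=0,i=7
  [7] ..### => #  t=0,i=15
  [6] ..##. => .  t=0,i=11
  [5] ..#.# => .  t=1,i=13
  [4] ..#.. => #  t=0,i=6
  [3] ...## => .  t=0,i=10
  [2] ...#. => #  t=1,i=12
  [1] ....# => #  t=0,i=9
  [0] ..... => .  t=2,i=15
  bits 10001011011001111000010010010110 = 2338817174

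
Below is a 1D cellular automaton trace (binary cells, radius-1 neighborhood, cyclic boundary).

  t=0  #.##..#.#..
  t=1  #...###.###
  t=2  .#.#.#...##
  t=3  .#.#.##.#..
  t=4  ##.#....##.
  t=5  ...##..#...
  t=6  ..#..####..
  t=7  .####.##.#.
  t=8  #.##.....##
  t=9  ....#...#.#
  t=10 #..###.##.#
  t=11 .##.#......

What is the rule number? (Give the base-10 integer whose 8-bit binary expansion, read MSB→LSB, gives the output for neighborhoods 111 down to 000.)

150

  ###|#  b7=1 t=1,i=5
  ##.|.  b6=0 t=0,i=3
  #.#|.  b5=0 t=0,i=1
  #..|#  b4=1 t=0,i=4
  .##|.  b3=0 t=0,i=2
  .#.|#  b2=1 t=0,i=0
  ..#|#  b1=1 t=0,i=5
  ...|.  b0=0 t=1,i=2
  bits 10010110 = 150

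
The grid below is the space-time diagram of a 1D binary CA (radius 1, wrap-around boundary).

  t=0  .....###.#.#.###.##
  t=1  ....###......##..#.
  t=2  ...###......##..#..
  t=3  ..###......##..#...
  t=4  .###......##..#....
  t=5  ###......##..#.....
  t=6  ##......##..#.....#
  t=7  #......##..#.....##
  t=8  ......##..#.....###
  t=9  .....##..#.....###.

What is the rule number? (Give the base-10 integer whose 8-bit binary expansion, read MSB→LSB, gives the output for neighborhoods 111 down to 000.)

138

  ###|#  b7=1 t=0,i=6
  ##.|.  b6=0 t=0,i=7
  #.#|.  b5=0 t=0,i=8
  #..|.  b4=0 t=0,i=0
  .##|#  b3=1 t=0,i=5
  .#.|.  b2=0 t=0,i=9
  ..#|#  b1=1 t=0,i=4
  ...|.  b0=0 t=0,i=1
  bits 10001010 = 138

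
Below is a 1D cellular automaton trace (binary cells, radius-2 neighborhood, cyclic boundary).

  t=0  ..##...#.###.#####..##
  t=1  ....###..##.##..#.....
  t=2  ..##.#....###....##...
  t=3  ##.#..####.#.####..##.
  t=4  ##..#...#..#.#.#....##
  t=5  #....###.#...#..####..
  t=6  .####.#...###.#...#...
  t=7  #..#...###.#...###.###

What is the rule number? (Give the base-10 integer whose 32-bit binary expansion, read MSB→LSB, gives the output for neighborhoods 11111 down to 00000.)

  ##### -> .   bit 31 = 0  t=0,i=15
  ####. -> #   bit 30 = 1  t=0,i=16
  ###.# -> .   bit 29 = 0  t=0,i=11
  ###.. -> .   bit 28 = 0  t=0,i=17
  ##.## -> #   bit 27 = 1  t=0,i=12
  ##.#. -> .   bit 26 = 0  t=2,i=4
  ##..# -> .   bit 25 = 0  t=0,i=0
  ##... -> #   bit 24 = 1  t=0,i=4
  #.### -> #   bit 23 = 1  t=0,i=9
  #.##. -> #   bit 22 = 1  t=1,i=12
  #.#.# -> #   bit 21 = 1  t=3,i=11
  #.#.. -> .   bit 20 = 0  t=2,i=5
  #..## -> .   bit 19 = 0  t=0,i=1
  #..#. -> .   bit 18 = 0  t=1,i=15
  #...# -> #   bit 17 = 1  t=0,i=5
  #.... -> #   bit 16 = 1  t=1,i=18
  .#### -> .   bit 15 = 0  t=0,i=14
  .###. -> #   bit 14 = 1  t=0,i=10
  .##.# -> #   bit 13 = 1  t=1,i=10
  .##.. -> .   bit 12 = 0  t=0,i=3
  .#.## -> .   bit 11 = 0  t=0,i=8
  .#.#. -> .   bit 10 = 0  t=4,i=12
  .#..# -> #   bit 9 = 1  t=3,i=4
  .#... -> #   bit 8 = 1  t=1,i=17
  ..### -> .   bit 7 = 0  t=1,i=4
  ..##. -> .   bit 6 = 0  t=0,i=2
  ..#.# -> .   bit 5 = 0  t=0,i=7
  ..#.. -> .   bit 4 = 0  t=1,i=16
  ...## -> #   bit 3 = 1  t=1,i=3
  ...#. -> #   bit 2 = 1  t=0,i=6
  ....# -> #   bit 1 = 1  t=1,i=2
  ..... -> .   bit 0 = 0  t=1,i=0
  bits 01001001111000110110001100001110 = 1239638798

1239638798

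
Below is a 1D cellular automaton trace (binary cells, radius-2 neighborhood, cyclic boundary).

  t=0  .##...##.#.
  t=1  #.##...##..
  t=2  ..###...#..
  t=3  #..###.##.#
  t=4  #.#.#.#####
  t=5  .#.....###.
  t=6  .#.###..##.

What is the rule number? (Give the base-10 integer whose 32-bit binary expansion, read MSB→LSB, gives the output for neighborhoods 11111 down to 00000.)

2638868503

  nb #####: next=#  (t=4,i=8, bit31=1)
  nb ####.: next=.  (t=4,i=10, bit30=0)
  nb ###.#: next=.  (t=3,i=5, bit29=0)
  nb ###..: next=#  (t=2,i=4, bit28=1)
  nb ##.##: next=#  (t=3,i=6, bit27=1)
  nb ##.#.: next=#  (t=0,i=8, bit26=1)
  nb ##..#: next=.  (t=1,i=9, bit25=0)
  nb ##...: next=#  (t=0,i=3, bit24=1)
  nb #.###: next=.  (t=4,i=6, bit23=0)
  nb #.##.: next=#  (t=1,i=2, bit22=1)
  nb #.#.#: next=.  (t=4,i=2, bit21=0)
  nb #.#..: next=.  (t=0,i=9, bit20=0)
  nb #..##: next=#  (t=0,i=0, bit19=1)
  nb #..#.: next=.  (t=1,i=10, bit18=0)
  nb #...#: next=.  (t=0,i=4, bit17=0)
  nb #....: next=#  (t=2,i=10, bit16=1)
  nb .####: next=#  (t=4,i=7, bit15=1)
  nb .###.: next=#  (t=2,i=3, bit14=1)
  nb .##.#: next=#  (t=0,i=7, bit13=1)
  nb .##..: next=#  (t=0,i=2, bit12=1)
  nb .#.##: next=.  (t=1,i=1, bit11=0)
  nb .#.#.: next=.  (t=4,i=3, bit10=0)
  nb .#..#: next=.  (t=0,i=10, bit9=0)
  nb .#...: next=.  (t=2,i=9, bit8=0)
  nb ..###: next=.  (t=2,i=2, bit7=0)
  nb ..##.: next=.  (t=0,i=1, bit6=0)
  nb ..#.#: next=.  (t=1,i=0, bit5=0)
  nb ..#..: next=#  (t=2,i=8, bit4=1)
  nb ...##: next=.  (t=0,i=5, bit3=0)
  nb ...#.: next=#  (t=2,i=7, bit2=1)
  nb ....#: next=#  (t=2,i=0, bit1=1)
  nb .....: next=#  (t=5,i=4, bit0=1)
  bits 10011101010010011111000000010111 = 2638868503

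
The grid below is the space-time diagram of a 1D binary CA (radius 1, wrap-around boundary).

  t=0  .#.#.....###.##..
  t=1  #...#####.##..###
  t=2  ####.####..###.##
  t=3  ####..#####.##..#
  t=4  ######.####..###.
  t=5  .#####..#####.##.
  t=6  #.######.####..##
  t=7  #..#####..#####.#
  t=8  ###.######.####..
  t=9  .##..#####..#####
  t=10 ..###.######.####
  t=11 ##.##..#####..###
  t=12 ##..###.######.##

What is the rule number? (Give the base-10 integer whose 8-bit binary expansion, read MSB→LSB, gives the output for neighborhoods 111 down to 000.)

211

  [7] ### => #  t=0,i=10
  [6] ##. => #  t=0,i=11
  [5] #.# => .  t=0,i=2
  [4] #.. => #  t=0,i=4
  [3] .## => .  t=0,i=9
  [2] .#. => .  t=0,i=1
  [1] ..# => #  t=0,i=0
  [0] ... => #  t=0,i=5
  bits 11010011 = 211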